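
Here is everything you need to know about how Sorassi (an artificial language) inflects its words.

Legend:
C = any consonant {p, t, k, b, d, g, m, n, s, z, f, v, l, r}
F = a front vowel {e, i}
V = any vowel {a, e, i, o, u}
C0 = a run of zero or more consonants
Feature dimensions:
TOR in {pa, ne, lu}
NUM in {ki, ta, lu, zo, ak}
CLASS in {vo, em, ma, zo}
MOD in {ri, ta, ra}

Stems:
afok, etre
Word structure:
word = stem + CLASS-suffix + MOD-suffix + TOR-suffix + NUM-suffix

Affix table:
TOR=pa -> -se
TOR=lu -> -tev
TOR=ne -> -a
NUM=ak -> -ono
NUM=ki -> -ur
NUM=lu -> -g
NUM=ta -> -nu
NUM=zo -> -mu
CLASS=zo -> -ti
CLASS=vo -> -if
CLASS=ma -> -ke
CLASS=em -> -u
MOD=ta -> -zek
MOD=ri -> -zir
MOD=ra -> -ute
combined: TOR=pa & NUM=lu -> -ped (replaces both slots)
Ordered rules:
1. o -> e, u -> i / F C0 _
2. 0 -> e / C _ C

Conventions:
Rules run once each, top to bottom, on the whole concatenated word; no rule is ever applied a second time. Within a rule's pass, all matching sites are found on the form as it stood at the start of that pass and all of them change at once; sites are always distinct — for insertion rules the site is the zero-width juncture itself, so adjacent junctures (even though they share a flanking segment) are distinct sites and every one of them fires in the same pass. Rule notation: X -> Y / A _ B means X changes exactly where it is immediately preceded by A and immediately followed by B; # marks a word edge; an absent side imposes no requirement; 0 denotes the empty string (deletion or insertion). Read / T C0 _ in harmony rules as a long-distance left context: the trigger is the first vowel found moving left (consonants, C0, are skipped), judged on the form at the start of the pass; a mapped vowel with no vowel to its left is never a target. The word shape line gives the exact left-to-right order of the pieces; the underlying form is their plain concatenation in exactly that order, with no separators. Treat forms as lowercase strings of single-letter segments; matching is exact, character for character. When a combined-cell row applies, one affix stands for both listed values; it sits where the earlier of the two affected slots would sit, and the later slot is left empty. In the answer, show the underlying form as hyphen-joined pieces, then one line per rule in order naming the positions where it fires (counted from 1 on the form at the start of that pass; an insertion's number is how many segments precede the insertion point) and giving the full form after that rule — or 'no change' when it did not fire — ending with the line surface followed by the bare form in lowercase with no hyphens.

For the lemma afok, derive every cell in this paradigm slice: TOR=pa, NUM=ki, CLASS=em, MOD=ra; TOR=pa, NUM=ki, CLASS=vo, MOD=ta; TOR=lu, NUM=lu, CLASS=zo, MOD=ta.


cell TOR=pa, NUM=ki, CLASS=em, MOD=ra:
underlying: afok-u-ute-se-ur
1. o -> e, u -> i / F C0 _: fires at position(s) 11: afokuuteseir
2. 0 -> e / C _ C: no change
surface: afokuuteseir

cell TOR=pa, NUM=ki, CLASS=vo, MOD=ta:
underlying: afok-if-zek-se-ur
1. o -> e, u -> i / F C0 _: fires at position(s) 12: afokifzekseir
2. 0 -> e / C _ C: inserts after position(s) 6, 9: afokifezekeseir
surface: afokifezekeseir

cell TOR=lu, NUM=lu, CLASS=zo, MOD=ta:
underlying: afok-ti-zek-tev-g
1. o -> e, u -> i / F C0 _: no change
2. 0 -> e / C _ C: inserts after position(s) 4, 9, 12: afoketizeketeveg
surface: afoketizeketeveg


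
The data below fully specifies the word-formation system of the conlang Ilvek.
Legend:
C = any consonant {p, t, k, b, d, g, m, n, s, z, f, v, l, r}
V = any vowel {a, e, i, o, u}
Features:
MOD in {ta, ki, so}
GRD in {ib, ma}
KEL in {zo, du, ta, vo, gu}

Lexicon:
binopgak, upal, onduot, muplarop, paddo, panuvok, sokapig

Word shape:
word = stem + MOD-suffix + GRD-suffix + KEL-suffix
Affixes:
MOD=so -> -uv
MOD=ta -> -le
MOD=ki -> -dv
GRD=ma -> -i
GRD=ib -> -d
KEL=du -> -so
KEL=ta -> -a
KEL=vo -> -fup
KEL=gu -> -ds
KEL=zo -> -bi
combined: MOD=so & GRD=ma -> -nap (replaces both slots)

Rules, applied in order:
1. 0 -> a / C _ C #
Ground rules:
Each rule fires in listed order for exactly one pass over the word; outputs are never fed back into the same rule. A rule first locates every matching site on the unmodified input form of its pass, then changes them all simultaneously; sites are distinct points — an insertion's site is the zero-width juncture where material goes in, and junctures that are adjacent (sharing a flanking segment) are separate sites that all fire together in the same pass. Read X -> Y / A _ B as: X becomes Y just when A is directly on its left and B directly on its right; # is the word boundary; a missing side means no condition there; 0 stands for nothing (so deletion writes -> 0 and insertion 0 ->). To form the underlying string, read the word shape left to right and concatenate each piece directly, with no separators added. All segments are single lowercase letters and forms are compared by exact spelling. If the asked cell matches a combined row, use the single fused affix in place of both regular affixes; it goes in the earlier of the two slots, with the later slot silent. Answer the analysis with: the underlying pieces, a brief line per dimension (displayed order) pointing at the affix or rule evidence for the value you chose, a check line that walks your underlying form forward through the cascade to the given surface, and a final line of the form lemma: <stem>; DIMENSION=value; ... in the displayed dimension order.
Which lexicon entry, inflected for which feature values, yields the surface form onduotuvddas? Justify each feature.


underlying: onduot-uv-d-ds
MOD=so - signalled by the affix -uv
GRD=ib - signalled by the affix -d
KEL=gu - signalled by the affix -ds
check: onduotuvdds -> onduotuvddas
lemma: onduot; MOD=so; GRD=ib; KEL=gu


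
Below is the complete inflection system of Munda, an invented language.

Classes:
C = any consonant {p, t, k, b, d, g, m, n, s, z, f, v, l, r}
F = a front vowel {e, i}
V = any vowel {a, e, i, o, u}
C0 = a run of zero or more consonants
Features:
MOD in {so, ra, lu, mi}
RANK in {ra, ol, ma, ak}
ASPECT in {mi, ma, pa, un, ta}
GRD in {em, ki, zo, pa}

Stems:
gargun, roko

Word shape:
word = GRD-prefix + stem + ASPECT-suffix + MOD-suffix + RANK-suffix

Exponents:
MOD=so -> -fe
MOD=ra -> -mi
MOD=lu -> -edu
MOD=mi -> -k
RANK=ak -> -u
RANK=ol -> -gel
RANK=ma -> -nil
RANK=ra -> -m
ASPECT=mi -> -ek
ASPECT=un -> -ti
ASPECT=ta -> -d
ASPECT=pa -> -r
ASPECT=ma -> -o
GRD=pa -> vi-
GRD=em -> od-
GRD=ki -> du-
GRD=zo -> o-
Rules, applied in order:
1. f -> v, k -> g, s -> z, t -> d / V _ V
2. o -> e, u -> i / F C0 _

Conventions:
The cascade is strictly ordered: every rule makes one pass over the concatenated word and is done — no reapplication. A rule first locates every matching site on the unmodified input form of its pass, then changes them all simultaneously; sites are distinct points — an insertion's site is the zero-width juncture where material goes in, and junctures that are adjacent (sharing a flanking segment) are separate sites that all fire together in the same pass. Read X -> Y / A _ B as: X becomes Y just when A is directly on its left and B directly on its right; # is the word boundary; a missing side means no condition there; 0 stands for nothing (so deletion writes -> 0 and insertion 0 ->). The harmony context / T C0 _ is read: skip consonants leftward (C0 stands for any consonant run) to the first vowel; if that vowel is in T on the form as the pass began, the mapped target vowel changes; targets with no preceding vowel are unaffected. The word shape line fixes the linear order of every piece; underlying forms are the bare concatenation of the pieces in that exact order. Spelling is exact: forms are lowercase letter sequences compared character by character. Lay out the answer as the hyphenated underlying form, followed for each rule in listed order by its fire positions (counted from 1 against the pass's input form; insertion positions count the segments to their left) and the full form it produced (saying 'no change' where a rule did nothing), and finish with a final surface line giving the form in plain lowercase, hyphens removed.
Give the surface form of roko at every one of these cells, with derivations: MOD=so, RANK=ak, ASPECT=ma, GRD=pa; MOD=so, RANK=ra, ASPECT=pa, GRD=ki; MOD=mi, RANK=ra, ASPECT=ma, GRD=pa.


cell MOD=so, RANK=ak, ASPECT=ma, GRD=pa:
underlying: vi-roko-o-fe-u
1. f -> v, k -> g, s -> z, t -> d / V _ V: fires at position(s) 5, 8: virogooveu
2. o -> e, u -> i / F C0 _: fires at position(s) 4, 10: viregoovei
surface: viregoovei

cell MOD=so, RANK=ra, ASPECT=pa, GRD=ki:
underlying: du-roko-r-fe-m
1. f -> v, k -> g, s -> z, t -> d / V _ V: fires at position(s) 5: durogorfem
2. o -> e, u -> i / F C0 _: no change
surface: durogorfem

cell MOD=mi, RANK=ra, ASPECT=ma, GRD=pa:
underlying: vi-roko-o-k-m
1. f -> v, k -> g, s -> z, t -> d / V _ V: fires at position(s) 5: virogookm
2. o -> e, u -> i / F C0 _: fires at position(s) 4: viregookm
surface: viregookm


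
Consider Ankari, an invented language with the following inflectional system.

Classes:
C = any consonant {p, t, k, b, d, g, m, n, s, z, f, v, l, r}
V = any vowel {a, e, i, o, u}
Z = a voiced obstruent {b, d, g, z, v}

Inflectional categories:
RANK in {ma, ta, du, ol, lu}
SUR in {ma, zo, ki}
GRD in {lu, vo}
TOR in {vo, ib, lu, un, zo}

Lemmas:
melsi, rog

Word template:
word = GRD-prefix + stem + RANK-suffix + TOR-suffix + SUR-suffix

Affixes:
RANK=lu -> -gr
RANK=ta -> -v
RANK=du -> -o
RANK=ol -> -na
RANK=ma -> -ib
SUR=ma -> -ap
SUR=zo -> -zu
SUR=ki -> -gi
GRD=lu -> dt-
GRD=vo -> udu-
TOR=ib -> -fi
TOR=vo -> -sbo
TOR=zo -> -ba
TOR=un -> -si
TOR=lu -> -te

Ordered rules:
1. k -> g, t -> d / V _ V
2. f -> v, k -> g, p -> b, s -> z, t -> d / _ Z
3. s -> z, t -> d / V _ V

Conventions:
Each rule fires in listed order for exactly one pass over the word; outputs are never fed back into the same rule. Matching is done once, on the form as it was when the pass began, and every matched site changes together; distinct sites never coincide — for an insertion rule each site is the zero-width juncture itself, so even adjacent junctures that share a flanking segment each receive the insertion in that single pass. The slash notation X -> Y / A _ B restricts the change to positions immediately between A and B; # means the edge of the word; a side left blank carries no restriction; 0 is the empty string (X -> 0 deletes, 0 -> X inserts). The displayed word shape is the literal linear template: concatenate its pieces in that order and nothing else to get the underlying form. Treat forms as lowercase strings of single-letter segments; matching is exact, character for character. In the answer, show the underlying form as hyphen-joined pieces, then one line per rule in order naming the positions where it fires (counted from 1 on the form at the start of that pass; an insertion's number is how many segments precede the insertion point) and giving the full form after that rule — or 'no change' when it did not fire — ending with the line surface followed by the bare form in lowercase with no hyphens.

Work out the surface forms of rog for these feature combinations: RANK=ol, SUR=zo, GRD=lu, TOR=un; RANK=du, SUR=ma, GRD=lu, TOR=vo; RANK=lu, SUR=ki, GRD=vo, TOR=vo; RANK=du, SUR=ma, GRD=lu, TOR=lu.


cell RANK=ol, SUR=zo, GRD=lu, TOR=un:
underlying: dt-rog-na-si-zu
1. k -> g, t -> d / V _ V: no change
2. f -> v, k -> g, p -> b, s -> z, t -> d / _ Z: no change
3. s -> z, t -> d / V _ V: fires at position(s) 8: dtrognazizu
surface: dtrognazizu

cell RANK=du, SUR=ma, GRD=lu, TOR=vo:
underlying: dt-rog-o-sbo-ap
1. k -> g, t -> d / V _ V: no change
2. f -> v, k -> g, p -> b, s -> z, t -> d / _ Z: fires at position(s) 7: dtrogozboap
3. s -> z, t -> d / V _ V: no change
surface: dtrogozboap

cell RANK=lu, SUR=ki, GRD=vo, TOR=vo:
underlying: udu-rog-gr-sbo-gi
1. k -> g, t -> d / V _ V: no change
2. f -> v, k -> g, p -> b, s -> z, t -> d / _ Z: fires at position(s) 9: uduroggrzbogi
3. s -> z, t -> d / V _ V: no change
surface: uduroggrzbogi

cell RANK=du, SUR=ma, GRD=lu, TOR=lu:
underlying: dt-rog-o-te-ap
1. k -> g, t -> d / V _ V: fires at position(s) 7: dtrogodeap
2. f -> v, k -> g, p -> b, s -> z, t -> d / _ Z: no change
3. s -> z, t -> d / V _ V: no change
surface: dtrogodeap


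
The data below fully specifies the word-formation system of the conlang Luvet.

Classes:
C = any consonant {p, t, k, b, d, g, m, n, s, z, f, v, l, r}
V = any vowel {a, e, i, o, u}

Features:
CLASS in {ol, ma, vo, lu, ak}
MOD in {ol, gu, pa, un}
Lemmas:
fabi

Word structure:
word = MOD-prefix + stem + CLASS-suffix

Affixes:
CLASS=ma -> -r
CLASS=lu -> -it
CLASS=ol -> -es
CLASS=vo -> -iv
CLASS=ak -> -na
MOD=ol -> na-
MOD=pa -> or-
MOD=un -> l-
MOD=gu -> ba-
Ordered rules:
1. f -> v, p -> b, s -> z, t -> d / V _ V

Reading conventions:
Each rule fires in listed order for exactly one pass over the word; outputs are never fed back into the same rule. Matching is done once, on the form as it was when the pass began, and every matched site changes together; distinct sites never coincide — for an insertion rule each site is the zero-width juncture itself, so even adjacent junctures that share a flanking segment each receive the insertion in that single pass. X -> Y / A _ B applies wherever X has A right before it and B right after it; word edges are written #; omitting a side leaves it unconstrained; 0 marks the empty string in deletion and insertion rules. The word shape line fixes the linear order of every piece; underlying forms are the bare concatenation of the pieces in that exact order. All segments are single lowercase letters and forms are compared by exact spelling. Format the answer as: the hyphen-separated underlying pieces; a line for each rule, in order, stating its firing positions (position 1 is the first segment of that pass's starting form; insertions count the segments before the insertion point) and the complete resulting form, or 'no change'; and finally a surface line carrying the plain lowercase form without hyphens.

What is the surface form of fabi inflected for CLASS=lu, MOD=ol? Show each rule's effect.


underlying: na-fabi-it
1. f -> v, p -> b, s -> z, t -> d / V _ V: fires at position(s) 3: navabiit
surface: navabiit


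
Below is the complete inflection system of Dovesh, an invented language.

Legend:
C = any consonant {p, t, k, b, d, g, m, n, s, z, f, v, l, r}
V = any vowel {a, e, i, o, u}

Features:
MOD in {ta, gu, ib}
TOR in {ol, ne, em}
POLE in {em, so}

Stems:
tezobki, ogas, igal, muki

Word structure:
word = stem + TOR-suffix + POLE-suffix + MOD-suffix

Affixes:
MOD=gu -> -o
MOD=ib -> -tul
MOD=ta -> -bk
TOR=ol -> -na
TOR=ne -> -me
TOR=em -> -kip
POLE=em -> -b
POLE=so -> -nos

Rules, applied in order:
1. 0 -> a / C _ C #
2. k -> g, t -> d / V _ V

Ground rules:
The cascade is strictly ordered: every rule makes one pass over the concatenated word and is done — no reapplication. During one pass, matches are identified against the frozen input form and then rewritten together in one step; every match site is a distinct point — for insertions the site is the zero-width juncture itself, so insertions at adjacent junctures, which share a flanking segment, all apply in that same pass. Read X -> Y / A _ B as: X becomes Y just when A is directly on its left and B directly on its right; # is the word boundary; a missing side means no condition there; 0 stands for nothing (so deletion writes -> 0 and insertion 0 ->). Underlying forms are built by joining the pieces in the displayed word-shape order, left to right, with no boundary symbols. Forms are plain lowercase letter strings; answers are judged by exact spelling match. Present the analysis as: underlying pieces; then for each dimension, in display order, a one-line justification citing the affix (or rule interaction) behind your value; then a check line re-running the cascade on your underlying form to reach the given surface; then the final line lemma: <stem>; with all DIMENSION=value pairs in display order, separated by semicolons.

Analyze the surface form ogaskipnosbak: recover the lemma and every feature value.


underlying: ogas-kip-nos-bk
MOD=ta - signalled by the affix -bk
TOR=em - signalled by the affix -kip
POLE=so - signalled by the affix -nos
check: ogaskipnosbk -> ogaskipnosbak -> ogaskipnosbak
lemma: ogas; MOD=ta; TOR=em; POLE=so


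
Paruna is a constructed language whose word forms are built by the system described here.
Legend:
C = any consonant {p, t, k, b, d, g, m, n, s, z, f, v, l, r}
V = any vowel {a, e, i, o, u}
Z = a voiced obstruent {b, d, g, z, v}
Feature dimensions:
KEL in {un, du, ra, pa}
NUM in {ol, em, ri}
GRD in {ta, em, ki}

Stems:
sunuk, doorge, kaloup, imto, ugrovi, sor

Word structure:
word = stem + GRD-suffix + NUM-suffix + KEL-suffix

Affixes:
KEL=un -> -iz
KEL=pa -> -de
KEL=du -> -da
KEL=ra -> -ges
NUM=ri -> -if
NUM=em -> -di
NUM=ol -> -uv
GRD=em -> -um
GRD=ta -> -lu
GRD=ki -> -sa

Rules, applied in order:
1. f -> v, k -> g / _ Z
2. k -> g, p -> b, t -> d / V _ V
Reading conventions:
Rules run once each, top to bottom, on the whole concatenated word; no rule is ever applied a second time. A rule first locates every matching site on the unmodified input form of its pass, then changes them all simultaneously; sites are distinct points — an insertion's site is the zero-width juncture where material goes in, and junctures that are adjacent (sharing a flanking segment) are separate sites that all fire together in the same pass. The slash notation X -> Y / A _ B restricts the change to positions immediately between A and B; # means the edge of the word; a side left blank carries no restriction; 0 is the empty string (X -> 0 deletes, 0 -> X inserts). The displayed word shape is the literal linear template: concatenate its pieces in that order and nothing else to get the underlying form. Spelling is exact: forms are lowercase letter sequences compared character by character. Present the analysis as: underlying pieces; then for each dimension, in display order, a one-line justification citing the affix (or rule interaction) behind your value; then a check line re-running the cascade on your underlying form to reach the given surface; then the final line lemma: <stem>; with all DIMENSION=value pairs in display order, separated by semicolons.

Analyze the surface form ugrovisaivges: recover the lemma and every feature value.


underlying: ugrovi-sa-if-ges
KEL=ra - signalled by the affix -ges
NUM=ri - signalled by the affix -if
GRD=ki - signalled by the affix -sa
check: ugrovisaifges -> ugrovisaivges -> ugrovisaivges
lemma: ugrovi; KEL=ra; NUM=ri; GRD=ki


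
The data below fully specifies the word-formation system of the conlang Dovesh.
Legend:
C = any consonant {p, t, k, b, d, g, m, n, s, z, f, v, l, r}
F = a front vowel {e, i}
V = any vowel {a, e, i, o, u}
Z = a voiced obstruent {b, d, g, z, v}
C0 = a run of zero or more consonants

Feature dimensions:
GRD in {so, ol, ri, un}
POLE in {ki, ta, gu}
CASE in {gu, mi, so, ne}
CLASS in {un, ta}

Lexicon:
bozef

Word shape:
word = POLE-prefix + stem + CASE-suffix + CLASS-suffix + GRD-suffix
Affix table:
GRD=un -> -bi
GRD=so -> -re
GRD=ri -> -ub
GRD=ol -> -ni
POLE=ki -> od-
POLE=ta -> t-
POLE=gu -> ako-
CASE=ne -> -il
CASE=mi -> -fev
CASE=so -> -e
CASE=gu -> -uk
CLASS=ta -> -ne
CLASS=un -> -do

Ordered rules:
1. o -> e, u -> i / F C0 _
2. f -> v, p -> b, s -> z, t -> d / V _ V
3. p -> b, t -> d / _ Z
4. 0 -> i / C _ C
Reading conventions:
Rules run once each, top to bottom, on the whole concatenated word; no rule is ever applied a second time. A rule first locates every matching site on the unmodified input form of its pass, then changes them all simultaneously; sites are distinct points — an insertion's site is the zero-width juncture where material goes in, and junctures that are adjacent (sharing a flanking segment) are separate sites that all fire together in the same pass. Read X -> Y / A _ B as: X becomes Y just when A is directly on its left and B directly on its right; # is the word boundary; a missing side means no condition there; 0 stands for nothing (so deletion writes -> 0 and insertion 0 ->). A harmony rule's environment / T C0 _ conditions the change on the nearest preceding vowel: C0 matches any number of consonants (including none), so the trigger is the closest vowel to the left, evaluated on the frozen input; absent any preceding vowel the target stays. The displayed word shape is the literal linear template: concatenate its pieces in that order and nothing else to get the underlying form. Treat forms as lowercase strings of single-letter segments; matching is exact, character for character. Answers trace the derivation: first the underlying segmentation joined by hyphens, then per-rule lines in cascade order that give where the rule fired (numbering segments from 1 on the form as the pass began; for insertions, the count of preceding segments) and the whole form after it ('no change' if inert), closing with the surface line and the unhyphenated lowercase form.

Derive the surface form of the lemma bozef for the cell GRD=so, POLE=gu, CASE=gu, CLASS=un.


underlying: ako-bozef-uk-do-re
1. o -> e, u -> i / F C0 _: fires at position(s) 9: akobozefikdore
2. f -> v, p -> b, s -> z, t -> d / V _ V: fires at position(s) 8: akobozevikdore
3. p -> b, t -> d / _ Z: no change
4. 0 -> i / C _ C: inserts after position(s) 10: akobozevikidore
surface: akobozevikidore


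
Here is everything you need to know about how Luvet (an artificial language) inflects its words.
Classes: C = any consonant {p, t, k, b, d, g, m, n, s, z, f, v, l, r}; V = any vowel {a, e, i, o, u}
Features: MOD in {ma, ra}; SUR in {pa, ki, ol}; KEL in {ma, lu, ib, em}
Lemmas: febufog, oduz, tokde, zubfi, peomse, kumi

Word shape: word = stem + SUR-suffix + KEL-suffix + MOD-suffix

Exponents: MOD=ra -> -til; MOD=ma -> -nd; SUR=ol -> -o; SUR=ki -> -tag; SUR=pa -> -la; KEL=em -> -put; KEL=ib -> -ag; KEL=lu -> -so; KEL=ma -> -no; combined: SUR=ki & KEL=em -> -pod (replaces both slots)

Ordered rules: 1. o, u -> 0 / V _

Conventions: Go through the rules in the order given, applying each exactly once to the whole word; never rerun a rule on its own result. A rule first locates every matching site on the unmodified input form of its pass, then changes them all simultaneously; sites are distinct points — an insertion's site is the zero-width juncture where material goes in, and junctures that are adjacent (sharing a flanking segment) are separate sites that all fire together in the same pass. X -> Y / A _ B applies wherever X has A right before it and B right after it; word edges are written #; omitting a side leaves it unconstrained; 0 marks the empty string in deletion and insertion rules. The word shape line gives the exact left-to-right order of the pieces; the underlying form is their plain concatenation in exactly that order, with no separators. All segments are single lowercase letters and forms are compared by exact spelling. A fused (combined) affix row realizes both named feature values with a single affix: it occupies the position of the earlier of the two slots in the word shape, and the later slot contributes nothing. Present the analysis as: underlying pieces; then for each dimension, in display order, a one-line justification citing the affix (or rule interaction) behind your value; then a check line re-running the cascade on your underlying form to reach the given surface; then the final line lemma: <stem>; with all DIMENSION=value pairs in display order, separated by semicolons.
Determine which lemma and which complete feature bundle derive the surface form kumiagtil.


underlying: kumi-o-ag-til
MOD=ra - signalled by the affix -til
SUR=ol - signalled by the affix -o
KEL=ib - signalled by the affix -ag
check: kumioagtil -> kumiagtil
lemma: kumi; MOD=ra; SUR=ol; KEL=ib


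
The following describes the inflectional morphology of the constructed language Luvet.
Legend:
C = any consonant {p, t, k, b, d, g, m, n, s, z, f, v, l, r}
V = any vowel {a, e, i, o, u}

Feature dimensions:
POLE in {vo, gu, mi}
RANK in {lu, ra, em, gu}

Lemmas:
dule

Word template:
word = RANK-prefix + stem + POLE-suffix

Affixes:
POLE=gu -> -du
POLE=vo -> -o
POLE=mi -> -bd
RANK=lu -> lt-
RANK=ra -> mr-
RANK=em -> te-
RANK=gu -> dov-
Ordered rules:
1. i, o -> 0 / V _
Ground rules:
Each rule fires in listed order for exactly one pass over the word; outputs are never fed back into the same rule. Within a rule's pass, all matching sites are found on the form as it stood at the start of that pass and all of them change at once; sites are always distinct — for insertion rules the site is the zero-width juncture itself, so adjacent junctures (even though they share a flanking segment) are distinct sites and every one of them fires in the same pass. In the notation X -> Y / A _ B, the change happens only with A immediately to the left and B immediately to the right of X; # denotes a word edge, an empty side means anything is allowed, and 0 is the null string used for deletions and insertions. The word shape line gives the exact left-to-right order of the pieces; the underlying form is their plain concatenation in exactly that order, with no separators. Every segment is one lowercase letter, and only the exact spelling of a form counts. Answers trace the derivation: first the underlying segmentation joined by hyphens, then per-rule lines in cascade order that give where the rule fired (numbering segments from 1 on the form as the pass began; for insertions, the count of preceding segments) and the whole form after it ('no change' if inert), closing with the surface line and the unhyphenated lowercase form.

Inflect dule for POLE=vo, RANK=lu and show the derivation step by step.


underlying: lt-dule-o
1. i, o -> 0 / V _: fires at position(s) 7: ltdule
surface: ltdule


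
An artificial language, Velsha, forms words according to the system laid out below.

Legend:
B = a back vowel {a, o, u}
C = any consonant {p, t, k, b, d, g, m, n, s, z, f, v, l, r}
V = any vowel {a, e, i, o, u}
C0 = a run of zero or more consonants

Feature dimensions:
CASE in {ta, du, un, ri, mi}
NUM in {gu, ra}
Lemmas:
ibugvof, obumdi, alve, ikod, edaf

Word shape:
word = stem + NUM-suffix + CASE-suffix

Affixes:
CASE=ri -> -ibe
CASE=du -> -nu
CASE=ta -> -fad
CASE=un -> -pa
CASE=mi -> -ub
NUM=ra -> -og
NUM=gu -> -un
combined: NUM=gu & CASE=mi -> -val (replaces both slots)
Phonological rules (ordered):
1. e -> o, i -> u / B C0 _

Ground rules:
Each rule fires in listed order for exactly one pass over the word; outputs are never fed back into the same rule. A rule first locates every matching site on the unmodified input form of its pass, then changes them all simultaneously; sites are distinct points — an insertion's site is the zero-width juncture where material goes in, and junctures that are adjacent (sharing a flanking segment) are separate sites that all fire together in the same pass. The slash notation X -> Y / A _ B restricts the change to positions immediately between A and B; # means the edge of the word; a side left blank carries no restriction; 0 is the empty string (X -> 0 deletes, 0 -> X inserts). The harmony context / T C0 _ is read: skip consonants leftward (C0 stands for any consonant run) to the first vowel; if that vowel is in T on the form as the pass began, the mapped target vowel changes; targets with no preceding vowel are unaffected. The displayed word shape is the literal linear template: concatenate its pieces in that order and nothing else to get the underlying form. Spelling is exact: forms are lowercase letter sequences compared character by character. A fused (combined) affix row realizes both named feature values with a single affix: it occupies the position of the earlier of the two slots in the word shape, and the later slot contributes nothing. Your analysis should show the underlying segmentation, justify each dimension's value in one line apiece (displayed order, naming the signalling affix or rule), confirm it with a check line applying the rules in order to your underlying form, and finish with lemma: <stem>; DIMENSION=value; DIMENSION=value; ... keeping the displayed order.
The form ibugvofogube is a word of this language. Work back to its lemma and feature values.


underlying: ibugvof-og-ibe
CASE=ri - signalled by the affix -ibe
NUM=ra - signalled by the affix -og
check: ibugvofogibe -> ibugvofogube
lemma: ibugvof; CASE=ri; NUM=ra


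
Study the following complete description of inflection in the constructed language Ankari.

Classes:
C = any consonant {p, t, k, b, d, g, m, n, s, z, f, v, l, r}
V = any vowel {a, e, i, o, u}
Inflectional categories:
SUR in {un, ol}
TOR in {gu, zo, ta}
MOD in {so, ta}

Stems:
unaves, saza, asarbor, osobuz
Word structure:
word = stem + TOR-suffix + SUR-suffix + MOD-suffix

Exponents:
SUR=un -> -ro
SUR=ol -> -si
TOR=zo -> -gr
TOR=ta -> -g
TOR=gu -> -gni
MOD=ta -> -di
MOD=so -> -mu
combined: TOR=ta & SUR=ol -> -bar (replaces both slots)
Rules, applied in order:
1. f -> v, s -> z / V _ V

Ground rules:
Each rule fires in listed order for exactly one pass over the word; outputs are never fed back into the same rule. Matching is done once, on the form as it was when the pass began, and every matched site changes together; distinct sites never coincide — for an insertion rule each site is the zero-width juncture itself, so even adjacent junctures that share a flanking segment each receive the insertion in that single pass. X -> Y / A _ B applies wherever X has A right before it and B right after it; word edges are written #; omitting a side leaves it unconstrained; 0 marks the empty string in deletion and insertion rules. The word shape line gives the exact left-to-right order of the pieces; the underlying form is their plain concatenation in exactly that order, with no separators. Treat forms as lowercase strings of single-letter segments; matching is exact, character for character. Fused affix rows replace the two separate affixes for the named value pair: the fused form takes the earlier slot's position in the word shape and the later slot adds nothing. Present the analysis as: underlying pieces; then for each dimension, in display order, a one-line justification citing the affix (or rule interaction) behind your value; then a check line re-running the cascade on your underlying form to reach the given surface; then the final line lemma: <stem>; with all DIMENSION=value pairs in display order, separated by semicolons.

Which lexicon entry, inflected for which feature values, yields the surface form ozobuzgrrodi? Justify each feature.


underlying: osobuz-gr-ro-di
SUR=un - signalled by the affix -ro
TOR=zo - signalled by the affix -gr
MOD=ta - signalled by the affix -di
check: osobuzgrrodi -> ozobuzgrrodi
lemma: osobuz; SUR=un; TOR=zo; MOD=ta


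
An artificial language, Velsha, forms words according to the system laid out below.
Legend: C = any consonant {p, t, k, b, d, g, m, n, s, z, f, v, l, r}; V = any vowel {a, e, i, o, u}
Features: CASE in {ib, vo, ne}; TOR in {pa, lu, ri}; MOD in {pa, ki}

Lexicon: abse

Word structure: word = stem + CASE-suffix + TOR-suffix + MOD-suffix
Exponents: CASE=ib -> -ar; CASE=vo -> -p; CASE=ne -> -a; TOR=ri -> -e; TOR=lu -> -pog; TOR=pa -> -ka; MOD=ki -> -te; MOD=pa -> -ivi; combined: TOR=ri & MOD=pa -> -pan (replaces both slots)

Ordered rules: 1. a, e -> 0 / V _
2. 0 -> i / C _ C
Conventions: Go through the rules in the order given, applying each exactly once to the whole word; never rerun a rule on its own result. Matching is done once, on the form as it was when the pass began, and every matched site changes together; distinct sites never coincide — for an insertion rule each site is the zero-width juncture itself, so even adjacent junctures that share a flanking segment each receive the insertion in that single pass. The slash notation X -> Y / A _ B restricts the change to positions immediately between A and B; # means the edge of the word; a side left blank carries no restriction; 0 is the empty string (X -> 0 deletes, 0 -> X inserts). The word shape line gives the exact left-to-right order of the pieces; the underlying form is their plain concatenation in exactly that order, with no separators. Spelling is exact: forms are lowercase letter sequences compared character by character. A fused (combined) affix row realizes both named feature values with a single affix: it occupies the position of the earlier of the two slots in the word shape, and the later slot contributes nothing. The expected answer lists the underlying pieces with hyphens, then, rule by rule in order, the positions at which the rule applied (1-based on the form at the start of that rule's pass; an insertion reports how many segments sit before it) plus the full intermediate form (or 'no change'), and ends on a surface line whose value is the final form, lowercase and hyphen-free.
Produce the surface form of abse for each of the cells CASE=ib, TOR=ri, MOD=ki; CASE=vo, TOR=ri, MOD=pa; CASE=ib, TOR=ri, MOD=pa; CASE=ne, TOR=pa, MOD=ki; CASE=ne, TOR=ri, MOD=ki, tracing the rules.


cell CASE=ib, TOR=ri, MOD=ki:
underlying: abse-ar-e-te
1. a, e -> 0 / V _: fires at position(s) 5: abserete
2. 0 -> i / C _ C: inserts after position(s) 2: abiserete
surface: abiserete

cell CASE=vo, TOR=ri, MOD=pa:
underlying: abse-p-pan
1. a, e -> 0 / V _: no change
2. 0 -> i / C _ C: inserts after position(s) 2, 5: abisepipan
surface: abisepipan

cell CASE=ib, TOR=ri, MOD=pa:
underlying: abse-ar-pan
1. a, e -> 0 / V _: fires at position(s) 5: abserpan
2. 0 -> i / C _ C: inserts after position(s) 2, 5: abiseripan
surface: abiseripan

cell CASE=ne, TOR=pa, MOD=ki:
underlying: abse-a-ka-te
1. a, e -> 0 / V _: fires at position(s) 5: absekate
2. 0 -> i / C _ C: inserts after position(s) 2: abisekate
surface: abisekate

cell CASE=ne, TOR=ri, MOD=ki:
underlying: abse-a-e-te
1. a, e -> 0 / V _: fires at position(s) 5, 6: absete
2. 0 -> i / C _ C: inserts after position(s) 2: abisete
surface: abisete


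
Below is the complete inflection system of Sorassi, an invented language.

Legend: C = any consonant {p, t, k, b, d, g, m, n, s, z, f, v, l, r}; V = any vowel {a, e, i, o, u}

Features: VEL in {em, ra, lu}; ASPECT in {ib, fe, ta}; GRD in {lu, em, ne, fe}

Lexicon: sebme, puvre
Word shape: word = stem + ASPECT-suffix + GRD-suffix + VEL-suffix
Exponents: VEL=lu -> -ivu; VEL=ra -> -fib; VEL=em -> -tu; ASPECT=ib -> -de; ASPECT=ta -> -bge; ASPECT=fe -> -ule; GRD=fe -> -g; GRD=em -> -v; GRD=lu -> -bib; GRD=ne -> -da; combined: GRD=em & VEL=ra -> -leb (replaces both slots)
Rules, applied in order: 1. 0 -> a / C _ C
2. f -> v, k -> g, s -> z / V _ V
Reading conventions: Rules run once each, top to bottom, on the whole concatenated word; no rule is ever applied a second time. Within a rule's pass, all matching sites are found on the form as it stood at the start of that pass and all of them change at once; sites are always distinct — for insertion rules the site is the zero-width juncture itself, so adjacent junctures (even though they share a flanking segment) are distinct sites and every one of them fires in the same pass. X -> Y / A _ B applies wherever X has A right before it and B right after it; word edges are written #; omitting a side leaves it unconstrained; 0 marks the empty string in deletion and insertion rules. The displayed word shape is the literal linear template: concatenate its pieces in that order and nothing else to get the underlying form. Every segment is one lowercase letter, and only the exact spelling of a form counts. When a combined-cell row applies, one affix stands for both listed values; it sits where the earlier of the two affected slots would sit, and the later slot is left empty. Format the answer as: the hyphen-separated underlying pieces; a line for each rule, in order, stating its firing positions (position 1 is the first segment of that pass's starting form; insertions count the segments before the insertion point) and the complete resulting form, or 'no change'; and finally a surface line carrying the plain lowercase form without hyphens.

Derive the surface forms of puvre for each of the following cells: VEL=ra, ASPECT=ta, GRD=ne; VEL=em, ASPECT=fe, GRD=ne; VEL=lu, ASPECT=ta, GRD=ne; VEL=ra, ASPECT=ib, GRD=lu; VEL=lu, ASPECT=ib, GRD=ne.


cell VEL=ra, ASPECT=ta, GRD=ne:
underlying: puvre-bge-da-fib
1. 0 -> a / C _ C: inserts after position(s) 3, 6: puvarebagedafib
2. f -> v, k -> g, s -> z / V _ V: fires at position(s) 13: puvarebagedavib
surface: puvarebagedavib

cell VEL=em, ASPECT=fe, GRD=ne:
underlying: puvre-ule-da-tu
1. 0 -> a / C _ C: inserts after position(s) 3: puvareuledatu
2. f -> v, k -> g, s -> z / V _ V: no change
surface: puvareuledatu

cell VEL=lu, ASPECT=ta, GRD=ne:
underlying: puvre-bge-da-ivu
1. 0 -> a / C _ C: inserts after position(s) 3, 6: puvarebagedaivu
2. f -> v, k -> g, s -> z / V _ V: no change
surface: puvarebagedaivu

cell VEL=ra, ASPECT=ib, GRD=lu:
underlying: puvre-de-bib-fib
1. 0 -> a / C _ C: inserts after position(s) 3, 10: puvaredebibafib
2. f -> v, k -> g, s -> z / V _ V: fires at position(s) 13: puvaredebibavib
surface: puvaredebibavib

cell VEL=lu, ASPECT=ib, GRD=ne:
underlying: puvre-de-da-ivu
1. 0 -> a / C _ C: inserts after position(s) 3: puvarededaivu
2. f -> v, k -> g, s -> z / V _ V: no change
surface: puvarededaivu


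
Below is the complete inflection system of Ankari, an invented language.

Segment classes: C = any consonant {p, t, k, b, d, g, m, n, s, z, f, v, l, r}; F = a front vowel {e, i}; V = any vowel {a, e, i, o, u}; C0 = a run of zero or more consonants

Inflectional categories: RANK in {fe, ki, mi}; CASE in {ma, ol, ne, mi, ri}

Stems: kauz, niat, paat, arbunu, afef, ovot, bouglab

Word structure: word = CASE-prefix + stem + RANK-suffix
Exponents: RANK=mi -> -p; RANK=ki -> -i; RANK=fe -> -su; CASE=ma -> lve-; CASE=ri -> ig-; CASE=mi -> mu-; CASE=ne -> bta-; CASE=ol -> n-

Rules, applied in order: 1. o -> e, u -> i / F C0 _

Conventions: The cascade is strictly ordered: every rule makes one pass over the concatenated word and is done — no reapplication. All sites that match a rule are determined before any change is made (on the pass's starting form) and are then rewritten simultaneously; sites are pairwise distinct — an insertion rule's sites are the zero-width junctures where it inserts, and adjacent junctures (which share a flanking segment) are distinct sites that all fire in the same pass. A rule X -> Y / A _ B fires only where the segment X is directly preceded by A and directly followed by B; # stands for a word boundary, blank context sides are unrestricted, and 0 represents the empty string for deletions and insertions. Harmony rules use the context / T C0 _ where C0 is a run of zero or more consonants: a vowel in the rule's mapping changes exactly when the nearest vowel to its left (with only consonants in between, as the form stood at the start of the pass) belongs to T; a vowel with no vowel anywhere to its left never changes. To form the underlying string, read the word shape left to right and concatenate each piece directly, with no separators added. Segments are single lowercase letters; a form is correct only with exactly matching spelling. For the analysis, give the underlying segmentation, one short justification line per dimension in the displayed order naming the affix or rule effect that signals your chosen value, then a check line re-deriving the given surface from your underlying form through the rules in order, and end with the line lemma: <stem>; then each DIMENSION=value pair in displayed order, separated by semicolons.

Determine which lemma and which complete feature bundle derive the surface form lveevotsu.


underlying: lve-ovot-su
RANK=fe - signalled by the affix -su
CASE=ma - signalled by the affix lve-
check: lveovotsu -> lveevotsu
lemma: ovot; RANK=fe; CASE=ma


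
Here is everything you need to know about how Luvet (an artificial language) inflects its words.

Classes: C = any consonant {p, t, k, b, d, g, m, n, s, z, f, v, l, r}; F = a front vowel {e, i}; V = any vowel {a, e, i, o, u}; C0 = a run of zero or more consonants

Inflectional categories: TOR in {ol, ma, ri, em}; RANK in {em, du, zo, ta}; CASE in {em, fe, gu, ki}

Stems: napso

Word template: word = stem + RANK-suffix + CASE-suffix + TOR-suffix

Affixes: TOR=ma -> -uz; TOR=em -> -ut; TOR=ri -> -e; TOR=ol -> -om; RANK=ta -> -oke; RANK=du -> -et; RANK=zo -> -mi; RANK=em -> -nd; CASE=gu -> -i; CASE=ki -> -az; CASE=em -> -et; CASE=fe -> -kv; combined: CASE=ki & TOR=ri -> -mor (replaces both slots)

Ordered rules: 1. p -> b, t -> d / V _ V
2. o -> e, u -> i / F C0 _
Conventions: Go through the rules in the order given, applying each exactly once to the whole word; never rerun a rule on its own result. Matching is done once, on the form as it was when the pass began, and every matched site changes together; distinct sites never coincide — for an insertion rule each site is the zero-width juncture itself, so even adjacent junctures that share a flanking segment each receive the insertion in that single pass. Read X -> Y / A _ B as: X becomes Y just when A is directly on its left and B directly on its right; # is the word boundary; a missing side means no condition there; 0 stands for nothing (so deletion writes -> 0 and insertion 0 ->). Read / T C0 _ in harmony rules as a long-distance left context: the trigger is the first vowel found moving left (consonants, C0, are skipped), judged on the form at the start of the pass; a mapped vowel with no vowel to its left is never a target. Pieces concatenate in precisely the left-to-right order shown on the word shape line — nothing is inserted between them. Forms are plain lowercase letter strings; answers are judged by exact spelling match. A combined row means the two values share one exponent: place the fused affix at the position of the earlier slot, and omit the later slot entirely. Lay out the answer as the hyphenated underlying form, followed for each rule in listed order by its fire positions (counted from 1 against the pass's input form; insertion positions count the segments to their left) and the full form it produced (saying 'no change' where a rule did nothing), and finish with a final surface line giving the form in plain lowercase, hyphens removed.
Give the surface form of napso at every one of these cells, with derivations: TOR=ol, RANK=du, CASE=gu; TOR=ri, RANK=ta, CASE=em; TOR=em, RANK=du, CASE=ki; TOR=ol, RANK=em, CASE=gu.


cell TOR=ol, RANK=du, CASE=gu:
underlying: napso-et-i-om
1. p -> b, t -> d / V _ V: fires at position(s) 7: napsoediom
2. o -> e, u -> i / F C0 _: fires at position(s) 9: napsoediem
surface: napsoediem

cell TOR=ri, RANK=ta, CASE=em:
underlying: napso-oke-et-e
1. p -> b, t -> d / V _ V: fires at position(s) 10: napsookeede
2. o -> e, u -> i / F C0 _: no change
surface: napsookeede

cell TOR=em, RANK=du, CASE=ki:
underlying: napso-et-az-ut
1. p -> b, t -> d / V _ V: fires at position(s) 7: napsoedazut
2. o -> e, u -> i / F C0 _: no change
surface: napsoedazut

cell TOR=ol, RANK=em, CASE=gu:
underlying: napso-nd-i-om
1. p -> b, t -> d / V _ V: no change
2. o -> e, u -> i / F C0 _: fires at position(s) 9: napsondiem
surface: napsondiem
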